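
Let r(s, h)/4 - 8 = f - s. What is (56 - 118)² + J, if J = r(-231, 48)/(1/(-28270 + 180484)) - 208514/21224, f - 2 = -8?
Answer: 1505495598447/10612 ≈ 1.4187e+8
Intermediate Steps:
f = -6 (f = 2 - 8 = -6)
r(s, h) = 8 - 4*s (r(s, h) = 32 + 4*(-6 - s) = 32 + (-24 - 4*s) = 8 - 4*s)
J = 1505454805919/10612 (J = (8 - 4*(-231))/(1/(-28270 + 180484)) - 208514/21224 = (8 + 924)/(1/152214) - 208514*1/21224 = 932/(1/152214) - 104257/10612 = 932*152214 - 104257/10612 = 141863448 - 104257/10612 = 1505454805919/10612 ≈ 1.4186e+8)
(56 - 118)² + J = (56 - 118)² + 1505454805919/10612 = (-62)² + 1505454805919/10612 = 3844 + 1505454805919/10612 = 1505495598447/10612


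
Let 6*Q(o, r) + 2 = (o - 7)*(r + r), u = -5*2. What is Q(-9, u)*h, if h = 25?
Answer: 1325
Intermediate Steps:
u = -10
Q(o, r) = -1/3 + r*(-7 + o)/3 (Q(o, r) = -1/3 + ((o - 7)*(r + r))/6 = -1/3 + ((-7 + o)*(2*r))/6 = -1/3 + (2*r*(-7 + o))/6 = -1/3 + r*(-7 + o)/3)
Q(-9, u)*h = (-1/3 - 7/3*(-10) + (1/3)*(-9)*(-10))*25 = (-1/3 + 70/3 + 30)*25 = 53*25 = 1325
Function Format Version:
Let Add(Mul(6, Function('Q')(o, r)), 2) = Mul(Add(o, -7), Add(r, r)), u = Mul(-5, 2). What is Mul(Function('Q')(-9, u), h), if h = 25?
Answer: 1325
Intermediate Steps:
u = -10
Function('Q')(o, r) = Add(Rational(-1, 3), Mul(Rational(1, 3), r, Add(-7, o))) (Function('Q')(o, r) = Add(Rational(-1, 3), Mul(Rational(1, 6), Mul(Add(o, -7), Add(r, r)))) = Add(Rational(-1, 3), Mul(Rational(1, 6), Mul(Add(-7, o), Mul(2, r)))) = Add(Rational(-1, 3), Mul(Rational(1, 6), Mul(2, r, Add(-7, o)))) = Add(Rational(-1, 3), Mul(Rational(1, 3), r, Add(-7, o))))
Mul(Function('Q')(-9, u), h) = Mul(Add(Rational(-1, 3), Mul(Rational(-7, 3), -10), Mul(Rational(1, 3), -9, -10)), 25) = Mul(Add(Rational(-1, 3), Rational(70, 3), 30), 25) = Mul(53, 25) = 1325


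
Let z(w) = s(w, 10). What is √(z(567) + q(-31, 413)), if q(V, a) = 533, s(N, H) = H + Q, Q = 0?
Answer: √543 ≈ 23.302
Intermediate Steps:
s(N, H) = H (s(N, H) = H + 0 = H)
z(w) = 10
√(z(567) + q(-31, 413)) = √(10 + 533) = √543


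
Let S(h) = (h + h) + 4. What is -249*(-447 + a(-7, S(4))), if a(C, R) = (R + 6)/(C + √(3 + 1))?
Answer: 560997/5 ≈ 1.1220e+5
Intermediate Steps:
S(h) = 4 + 2*h (S(h) = 2*h + 4 = 4 + 2*h)
a(C, R) = (6 + R)/(2 + C) (a(C, R) = (6 + R)/(C + √4) = (6 + R)/(C + 2) = (6 + R)/(2 + C))
-249*(-447 + a(-7, S(4))) = -249*(-447 + (6 + (4 + 2*4))/(2 - 7)) = -249*(-447 + (6 + (4 + 8))/(-5)) = -249*(-447 - (6 + 12)/5) = -249*(-447 - ⅕*18) = -249*(-447 - 18/5) = -249*(-2253/5) = 560997/5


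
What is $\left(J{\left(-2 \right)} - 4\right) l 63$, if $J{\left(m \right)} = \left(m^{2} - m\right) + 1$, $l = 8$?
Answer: $1512$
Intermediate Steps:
$J{\left(m \right)} = 1 + m^{2} - m$
$\left(J{\left(-2 \right)} - 4\right) l 63 = \left(\left(1 + \left(-2\right)^{2} - -2\right) - 4\right) 8 \cdot 63 = \left(\left(1 + 4 + 2\right) - 4\right) 8 \cdot 63 = \left(7 - 4\right) 8 \cdot 63 = 3 \cdot 8 \cdot 63 = 24 \cdot 63 = 1512$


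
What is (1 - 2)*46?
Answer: -46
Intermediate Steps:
(1 - 2)*46 = -1*46 = -46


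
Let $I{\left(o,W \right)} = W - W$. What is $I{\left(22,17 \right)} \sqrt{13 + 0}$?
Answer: $0$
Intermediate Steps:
$I{\left(o,W \right)} = 0$
$I{\left(22,17 \right)} \sqrt{13 + 0} = 0 \sqrt{13 + 0} = 0 \sqrt{13} = 0$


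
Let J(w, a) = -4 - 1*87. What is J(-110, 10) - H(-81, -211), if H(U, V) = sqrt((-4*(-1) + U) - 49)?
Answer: -91 - 3*I*sqrt(14) ≈ -91.0 - 11.225*I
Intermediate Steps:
H(U, V) = sqrt(-45 + U) (H(U, V) = sqrt((4 + U) - 49) = sqrt(-45 + U))
J(w, a) = -91 (J(w, a) = -4 - 87 = -91)
J(-110, 10) - H(-81, -211) = -91 - sqrt(-45 - 81) = -91 - sqrt(-126) = -91 - 3*I*sqrt(14)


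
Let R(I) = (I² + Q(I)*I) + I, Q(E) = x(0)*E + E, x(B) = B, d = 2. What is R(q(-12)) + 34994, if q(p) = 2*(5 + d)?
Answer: 35400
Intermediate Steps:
Q(E) = E (Q(E) = 0*E + E = 0 + E = E)
q(p) = 14 (q(p) = 2*(5 + 2) = 2*7 = 14)
R(I) = I + 2*I² (R(I) = (I² + I*I) + I = (I² + I²) + I = 2*I² + I = I + 2*I²)
R(q(-12)) + 34994 = 14*(1 + 2*14) + 34994 = 14*(1 + 28) + 34994 = 14*29 + 34994 = 406 + 34994 = 35400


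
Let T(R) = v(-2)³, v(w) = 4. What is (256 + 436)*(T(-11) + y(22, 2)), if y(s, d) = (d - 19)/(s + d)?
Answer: 262787/6 ≈ 43798.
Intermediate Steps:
y(s, d) = (-19 + d)/(d + s)
T(R) = 64 (T(R) = 4³ = 64)
(256 + 436)*(T(-11) + y(22, 2)) = (256 + 436)*(64 + (-19 + 2)/(2 + 22)) = 692*(64 - 17/24) = 692*(1519/24) = 262787/6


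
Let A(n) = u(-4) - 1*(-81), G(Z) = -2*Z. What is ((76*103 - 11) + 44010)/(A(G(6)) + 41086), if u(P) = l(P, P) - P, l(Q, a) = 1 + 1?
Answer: 51827/41173 ≈ 1.2588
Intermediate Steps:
l(Q, a) = 2
u(P) = 2 - P
A(n) = 87 (A(n) = (2 - 1*(-4)) - 1*(-81) = (2 + 4) + 81 = 6 + 81 = 87)
((76*103 - 11) + 44010)/(A(G(6)) + 41086) = ((76*103 - 11) + 44010)/(87 + 41086) = ((7828 - 11) + 44010)/41173 = (7817 + 44010)*(1/41173) = 51827*(1/41173) = 51827/41173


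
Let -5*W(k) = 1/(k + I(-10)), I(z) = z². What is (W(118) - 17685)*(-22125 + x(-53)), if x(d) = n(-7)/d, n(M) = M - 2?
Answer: 11302054694508/28885 ≈ 3.9128e+8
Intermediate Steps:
n(M) = -2 + M
x(d) = -9/d (x(d) = (-2 - 7)/d = -9/d)
W(k) = -1/(5*(100 + k)) (W(k) = -1/(5*(k + (-10)²)) = -1/(5*(k + 100)) = -1/(5*(100 + k)))
(W(118) - 17685)*(-22125 + x(-53)) = (-1/(500 + 5*118) - 17685)*(-22125 - 9/(-53)) = (-1/(500 + 590) - 17685)*(-22125 - 9*(-1/53)) = (-1/1090 - 17685)*(-22125 + 9/53) = (-1*1/1090 - 17685)*(-1172616/53) = (-1/1090 - 17685)*(-1172616/53) = -19276651/1090*(-1172616/53) = 11302054694508/28885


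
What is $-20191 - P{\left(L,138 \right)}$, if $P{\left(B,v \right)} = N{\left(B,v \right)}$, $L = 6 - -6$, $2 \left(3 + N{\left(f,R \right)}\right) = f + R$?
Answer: $-20263$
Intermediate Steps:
$N{\left(f,R \right)} = -3 + \frac{R}{2} + \frac{f}{2}$ ($N{\left(f,R \right)} = -3 + \frac{f + R}{2} = -3 + \frac{R + f}{2} = -3 + \left(\frac{R}{2} + \frac{f}{2}\right) = -3 + \frac{R}{2} + \frac{f}{2}$)
$L = 12$ ($L = 6 + 6 = 12$)
$P{\left(B,v \right)} = -3 + \frac{B}{2} + \frac{v}{2}$ ($P{\left(B,v \right)} = -3 + \frac{v}{2} + \frac{B}{2} = -3 + \frac{B}{2} + \frac{v}{2}$)
$-20191 - P{\left(L,138 \right)} = -20191 - \left(-3 + \frac{1}{2} \cdot 12 + \frac{1}{2} \cdot 138\right) = -20191 - \left(-3 + 6 + 69\right) = -20191 - 72 = -20263$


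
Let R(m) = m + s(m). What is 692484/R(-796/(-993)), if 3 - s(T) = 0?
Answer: 687636612/3775 ≈ 1.8216e+5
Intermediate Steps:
s(T) = 3 (s(T) = 3 - 1*0 = 3 + 0 = 3)
R(m) = 3 + m (R(m) = m + 3 = 3 + m)
692484/R(-796/(-993)) = 692484/(3 - 796/(-993)) = 692484/(3 - 796*(-1/993)) = 692484/(3 + 796/993) = 692484/(3775/993) = 692484*(993/3775) = 687636612/3775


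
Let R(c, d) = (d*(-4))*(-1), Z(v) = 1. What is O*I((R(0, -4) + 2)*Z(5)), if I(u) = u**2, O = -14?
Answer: -2744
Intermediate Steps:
R(c, d) = 4*d (R(c, d) = -4*d*(-1) = 4*d)
O*I((R(0, -4) + 2)*Z(5)) = -14*(4*(-4) + 2)**2 = -14*(-16 + 2)**2 = -14*(-14*1)**2 = -14*(-14)**2 = -14*196 = -2744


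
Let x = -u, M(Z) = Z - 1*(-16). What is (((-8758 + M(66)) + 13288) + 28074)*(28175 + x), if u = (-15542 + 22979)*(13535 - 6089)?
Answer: -1809095804722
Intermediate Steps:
M(Z) = 16 + Z (M(Z) = Z + 16 = 16 + Z)
u = 55375902 (u = 7437*7446 = 55375902)
x = -55375902 (x = -1*55375902 = -55375902)
(((-8758 + M(66)) + 13288) + 28074)*(28175 + x) = (((-8758 + (16 + 66)) + 13288) + 28074)*(28175 - 55375902) = (((-8758 + 82) + 13288) + 28074)*(-55347727) = ((-8676 + 13288) + 28074)*(-55347727) = (4612 + 28074)*(-55347727) = 32686*(-55347727) = -1809095804722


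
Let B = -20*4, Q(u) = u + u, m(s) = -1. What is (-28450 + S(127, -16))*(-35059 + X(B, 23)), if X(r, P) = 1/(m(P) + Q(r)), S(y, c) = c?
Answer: 160676337000/161 ≈ 9.9799e+8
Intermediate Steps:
Q(u) = 2*u
B = -80
X(r, P) = 1/(-1 + 2*r)
(-28450 + S(127, -16))*(-35059 + X(B, 23)) = (-28450 - 16)*(-35059 + 1/(-1 + 2*(-80))) = -28466*(-35059 + 1/(-1 - 160)) = -28466*(-35059 + 1/(-161)) = -28466*(-35059 - 1/161) = -28466*(-5644500/161) = 160676337000/161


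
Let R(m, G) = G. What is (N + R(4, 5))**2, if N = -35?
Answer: 900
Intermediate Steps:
(N + R(4, 5))**2 = (-35 + 5)**2 = (-30)**2 = 900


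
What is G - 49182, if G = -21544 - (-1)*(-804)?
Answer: -71530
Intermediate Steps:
G = -22348 (G = -21544 - 1*804 = -21544 - 804 = -22348)
G - 49182 = -22348 - 49182 = -71530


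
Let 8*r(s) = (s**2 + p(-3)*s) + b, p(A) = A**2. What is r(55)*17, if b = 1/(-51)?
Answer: 179519/24 ≈ 7480.0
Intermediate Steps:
b = -1/51 ≈ -0.019608
r(s) = -1/408 + s**2/8 + 9*s/8 (r(s) = ((s**2 + (-3)**2*s) - 1/51)/8 = ((s**2 + 9*s) - 1/51)/8 = (-1/51 + s**2 + 9*s)/8 = -1/408 + s**2/8 + 9*s/8)
r(55)*17 = (-1/408 + (1/8)*55**2 + (9/8)*55)*17 = (-1/408 + (1/8)*3025 + 495/8)*17 = (-1/408 + 3025/8 + 495/8)*17 = (179519/408)*17 = 179519/24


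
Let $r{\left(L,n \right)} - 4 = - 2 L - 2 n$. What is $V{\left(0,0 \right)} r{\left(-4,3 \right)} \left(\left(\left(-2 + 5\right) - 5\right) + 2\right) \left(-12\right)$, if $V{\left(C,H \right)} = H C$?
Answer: $0$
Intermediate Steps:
$V{\left(C,H \right)} = C H$
$r{\left(L,n \right)} = 4 - 2 L - 2 n$ ($r{\left(L,n \right)} = 4 - \left(2 L + 2 n\right) = 4 - 2 L - 2 n$)
$V{\left(0,0 \right)} r{\left(-4,3 \right)} \left(\left(\left(-2 + 5\right) - 5\right) + 2\right) \left(-12\right) = 0 \cdot 0 \left(4 - -8 - 6\right) \left(\left(\left(-2 + 5\right) - 5\right) + 2\right) \left(-12\right) = 0 \left(4 + 8 - 6\right) \left(\left(3 - 5\right) + 2\right) \left(-12\right) = 0 \cdot 6 \left(-2 + 2\right) \left(-12\right) = 0 \cdot 6 \cdot 0 \left(-12\right) = 0 \cdot 0 \left(-12\right) = 0 \left(-12\right) = 0$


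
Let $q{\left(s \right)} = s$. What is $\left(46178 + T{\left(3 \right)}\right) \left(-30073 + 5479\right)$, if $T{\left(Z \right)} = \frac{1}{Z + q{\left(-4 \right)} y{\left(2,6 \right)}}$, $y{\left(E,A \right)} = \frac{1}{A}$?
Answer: $- \frac{7949985906}{7} \approx -1.1357 \cdot 10^{9}$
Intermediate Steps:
$T{\left(Z \right)} = \frac{1}{- \frac{2}{3} + Z}$ ($T{\left(Z \right)} = \frac{1}{Z - \frac{4}{6}} = \frac{1}{Z - \frac{2}{3}} = \frac{1}{- \frac{2}{3} + Z}$)
$\left(46178 + T{\left(3 \right)}\right) \left(-30073 + 5479\right) = \left(46178 + \frac{3}{-2 + 3 \cdot 3}\right) \left(-30073 + 5479\right) = \left(46178 + \frac{3}{-2 + 9}\right) \left(-24594\right) = \left(46178 + \frac{3}{7}\right) \left(-24594\right) = \frac{323249}{7} \left(-24594\right) = - \frac{7949985906}{7}$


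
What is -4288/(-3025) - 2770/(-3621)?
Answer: 23906098/10953525 ≈ 2.1825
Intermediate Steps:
-4288/(-3025) - 2770/(-3621) = -4288*(-1/3025) - 2770*(-1/3621) = 4288/3025 + 2770/3621 = 23906098/10953525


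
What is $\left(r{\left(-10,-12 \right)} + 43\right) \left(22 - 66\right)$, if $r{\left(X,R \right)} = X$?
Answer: $-1452$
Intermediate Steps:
$\left(r{\left(-10,-12 \right)} + 43\right) \left(22 - 66\right) = \left(-10 + 43\right) \left(22 - 66\right) = 33 \left(-44\right) = -1452$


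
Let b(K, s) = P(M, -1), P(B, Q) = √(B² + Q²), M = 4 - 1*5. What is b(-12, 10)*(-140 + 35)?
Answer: -105*√2 ≈ -148.49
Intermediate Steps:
M = -1 (M = 4 - 5 = -1)
b(K, s) = √2 (b(K, s) = √((-1)² + (-1)²) = √(1 + 1) = √2)
b(-12, 10)*(-140 + 35) = √2*(-140 + 35) = √2*(-105) = -105*√2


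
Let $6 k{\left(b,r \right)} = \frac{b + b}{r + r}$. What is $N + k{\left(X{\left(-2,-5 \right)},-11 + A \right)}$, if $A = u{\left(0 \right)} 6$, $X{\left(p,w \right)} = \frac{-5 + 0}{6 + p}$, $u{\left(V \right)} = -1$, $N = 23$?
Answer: $\frac{9389}{408} \approx 23.012$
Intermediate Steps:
$X{\left(p,w \right)} = - \frac{5}{6 + p}$
$A = -6$ ($A = \left(-1\right) 6 = -6$)
$k{\left(b,r \right)} = \frac{b}{6 r}$ ($k{\left(b,r \right)} = \frac{\left(b + b\right) \frac{1}{r + r}}{6} = \frac{2 b \frac{1}{2 r}}{6} = \frac{b \frac{1}{r}}{6} = \frac{b}{6 r}$)
$N + k{\left(X{\left(-2,-5 \right)},-11 + A \right)} = 23 + \frac{\left(-5\right) \frac{1}{6 - 2}}{6 \left(-11 - 6\right)} = 23 + \frac{\left(-5\right) \frac{1}{4}}{6 \left(-17\right)} = 23 + \frac{1}{6} \left(\left(-5\right) \frac{1}{4}\right) \left(- \frac{1}{17}\right) = 23 + \frac{1}{6} \left(- \frac{5}{4}\right) \left(- \frac{1}{17}\right) = 23 + \frac{5}{408} = \frac{9389}{408}$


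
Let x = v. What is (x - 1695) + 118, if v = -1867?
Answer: -3444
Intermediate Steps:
x = -1867
(x - 1695) + 118 = (-1867 - 1695) + 118 = -3562 + 118 = -3444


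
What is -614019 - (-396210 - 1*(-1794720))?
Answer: -2012529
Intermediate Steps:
-614019 - (-396210 - 1*(-1794720)) = -614019 - (-396210 + 1794720) = -614019 - 1*1398510 = -614019 - 1398510 = -2012529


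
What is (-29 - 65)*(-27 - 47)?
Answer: 6956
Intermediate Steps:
(-29 - 65)*(-27 - 47) = -94*(-74) = 6956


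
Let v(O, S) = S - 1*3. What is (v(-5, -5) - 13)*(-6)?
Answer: 126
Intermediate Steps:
v(O, S) = -3 + S (v(O, S) = S - 3 = -3 + S)
(v(-5, -5) - 13)*(-6) = ((-3 - 5) - 13)*(-6) = (-8 - 13)*(-6) = -21*(-6) = 126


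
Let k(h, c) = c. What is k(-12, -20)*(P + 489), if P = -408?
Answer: -1620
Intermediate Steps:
k(-12, -20)*(P + 489) = -20*(-408 + 489) = -20*81 = -1620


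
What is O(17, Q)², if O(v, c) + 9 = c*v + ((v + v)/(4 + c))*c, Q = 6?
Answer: 321489/25 ≈ 12860.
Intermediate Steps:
O(v, c) = -9 + c*v + 2*c*v/(4 + c) (O(v, c) = -9 + (c*v + ((v + v)/(4 + c))*c) = -9 + (c*v + ((2*v)/(4 + c))*c) = -9 + (c*v + (2*v/(4 + c))*c) = -9 + (c*v + 2*c*v/(4 + c)) = -9 + c*v + 2*c*v/(4 + c))
O(17, Q)² = ((-36 - 9*6 + 17*6² + 6*6*17)/(4 + 6))² = ((-36 - 54 + 17*36 + 612)/10)² = ((-36 - 54 + 612 + 612)/10)² = ((⅒)*1134)² = (567/5)² = 321489/25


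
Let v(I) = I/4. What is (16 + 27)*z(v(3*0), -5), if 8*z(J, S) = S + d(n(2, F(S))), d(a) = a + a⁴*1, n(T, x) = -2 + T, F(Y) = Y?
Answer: -215/8 ≈ -26.875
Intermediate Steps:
v(I) = I/4 (v(I) = I*(¼) = I/4)
d(a) = a + a⁴
z(J, S) = S/8 (z(J, S) = (S + ((-2 + 2) + (-2 + 2)⁴))/8 = (S + (0 + 0⁴))/8 = (S + (0 + 0))/8 = (S + 0)/8 = S/8)
(16 + 27)*z(v(3*0), -5) = (16 + 27)*((⅛)*(-5)) = 43*(-5/8) = -215/8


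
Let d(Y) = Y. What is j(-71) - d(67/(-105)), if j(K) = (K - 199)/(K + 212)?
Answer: -6301/4935 ≈ -1.2768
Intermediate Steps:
j(K) = (-199 + K)/(212 + K)
j(-71) - d(67/(-105)) = (-199 - 71)/(212 - 71) - 67/(-105) = -270/141 - 67*(-1)/105 = (1/141)*(-270) - 1*(-67/105) = -90/47 + 67/105 = -6301/4935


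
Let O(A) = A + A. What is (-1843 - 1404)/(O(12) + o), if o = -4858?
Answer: 3247/4834 ≈ 0.67170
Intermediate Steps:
O(A) = 2*A
(-1843 - 1404)/(O(12) + o) = (-1843 - 1404)/(2*12 - 4858) = -3247/(24 - 4858) = -3247/(-4834) = -3247*(-1/4834) = 3247/4834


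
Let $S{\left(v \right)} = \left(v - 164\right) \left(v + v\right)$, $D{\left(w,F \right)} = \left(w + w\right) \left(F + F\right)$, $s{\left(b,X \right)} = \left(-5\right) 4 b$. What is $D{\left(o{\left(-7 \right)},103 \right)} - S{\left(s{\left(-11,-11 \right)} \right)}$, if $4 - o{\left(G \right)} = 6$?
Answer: $-25464$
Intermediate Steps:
$o{\left(G \right)} = -2$ ($o{\left(G \right)} = 4 - 6 = -2$)
$s{\left(b,X \right)} = - 20 b$
$D{\left(w,F \right)} = 4 F w$ ($D{\left(w,F \right)} = 2 w 2 F = 4 F w$)
$S{\left(v \right)} = 2 v \left(-164 + v\right)$ ($S{\left(v \right)} = \left(-164 + v\right) 2 v = 2 v \left(-164 + v\right)$)
$D{\left(o{\left(-7 \right)},103 \right)} - S{\left(s{\left(-11,-11 \right)} \right)} = 4 \cdot 103 \left(-2\right) - 2 \left(\left(-20\right) \left(-11\right)\right) \left(-164 - -220\right) = -824 - 2 \cdot 220 \left(-164 + 220\right) = -824 - 2 \cdot 220 \cdot 56 = -824 - 24640 = -25464$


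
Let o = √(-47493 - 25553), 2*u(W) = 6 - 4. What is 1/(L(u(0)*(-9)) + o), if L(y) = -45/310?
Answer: -558/280788905 - 3844*I*√73046/280788905 ≈ -1.9873e-6 - 0.0037*I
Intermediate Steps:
u(W) = 1 (u(W) = (6 - 4)/2 = (½)*2 = 1)
L(y) = -9/62 (L(y) = -45*1/310 = -9/62)
o = I*√73046 (o = √(-73046) = I*√73046 ≈ 270.27*I)
1/(L(u(0)*(-9)) + o) = 1/(-9/62 + I*√73046)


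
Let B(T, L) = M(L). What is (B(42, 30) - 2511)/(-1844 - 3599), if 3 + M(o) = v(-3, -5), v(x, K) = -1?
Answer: 2515/5443 ≈ 0.46206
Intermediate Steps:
M(o) = -4 (M(o) = -3 - 1 = -4)
B(T, L) = -4
(B(42, 30) - 2511)/(-1844 - 3599) = (-4 - 2511)/(-1844 - 3599) = -2515/(-5443) = -2515*(-1/5443) = 2515/5443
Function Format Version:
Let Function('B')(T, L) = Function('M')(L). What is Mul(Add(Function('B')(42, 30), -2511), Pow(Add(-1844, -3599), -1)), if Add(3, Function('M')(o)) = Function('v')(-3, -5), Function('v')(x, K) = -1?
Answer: Rational(2515, 5443) ≈ 0.46206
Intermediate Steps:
Function('M')(o) = -4 (Function('M')(o) = Add(-3, -1) = -4)
Function('B')(T, L) = -4
Mul(Add(Function('B')(42, 30), -2511), Pow(Add(-1844, -3599), -1)) = Mul(Add(-4, -2511), Pow(Add(-1844, -3599), -1)) = Mul(-2515, Pow(-5443, -1)) = Mul(-2515, Rational(-1, 5443)) = Rational(2515, 5443)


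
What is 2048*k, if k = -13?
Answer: -26624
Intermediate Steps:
2048*k = 2048*(-13) = -26624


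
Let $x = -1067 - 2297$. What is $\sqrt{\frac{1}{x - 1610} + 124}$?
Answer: $\frac{5 \sqrt{122713554}}{4974} \approx 11.136$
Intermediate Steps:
$x = -3364$ ($x = -1067 - 2297 = -3364$)
$\sqrt{\frac{1}{x - 1610} + 124} = \sqrt{\frac{1}{-3364 - 1610} + 124} = \sqrt{\frac{1}{-4974} + 124} = \sqrt{- \frac{1}{4974} + 124} = \sqrt{\frac{616775}{4974}} = \frac{5 \sqrt{122713554}}{4974}$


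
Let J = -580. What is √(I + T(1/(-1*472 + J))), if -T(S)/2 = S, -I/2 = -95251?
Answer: √52707331878/526 ≈ 436.47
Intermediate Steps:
I = 190502 (I = -2*(-95251) = 190502)
T(S) = -2*S
√(I + T(1/(-1*472 + J))) = √(190502 - 2/(-1*472 - 580)) = √(190502 - 2/(-472 - 580)) = √(190502 - 2/(-1052)) = √(190502 - 2*(-1/1052)) = √(190502 + 1/526) = √(100204053/526) = √52707331878/526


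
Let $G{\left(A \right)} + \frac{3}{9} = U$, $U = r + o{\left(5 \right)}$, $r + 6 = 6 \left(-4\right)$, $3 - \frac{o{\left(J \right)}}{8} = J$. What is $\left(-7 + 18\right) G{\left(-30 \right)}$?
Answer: $- \frac{1529}{3} \approx -509.67$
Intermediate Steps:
$o{\left(J \right)} = 24 - 8 J$
$r = -30$ ($r = -6 + 6 \left(-4\right) = -6 - 24 = -30$)
$U = -46$ ($U = -30 + \left(24 - 40\right) = -30 - 16 = -46$)
$G{\left(A \right)} = - \frac{139}{3}$ ($G{\left(A \right)} = - \frac{1}{3} - 46 = - \frac{139}{3}$)
$\left(-7 + 18\right) G{\left(-30 \right)} = \left(-7 + 18\right) \left(- \frac{139}{3}\right) = 11 \left(- \frac{139}{3}\right) = - \frac{1529}{3}$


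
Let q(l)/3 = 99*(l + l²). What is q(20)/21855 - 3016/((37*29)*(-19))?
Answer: 5997676/1024271 ≈ 5.8556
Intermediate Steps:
q(l) = 297*l + 297*l² (q(l) = 3*(99*(l + l²)) = 3*(99*l + 99*l²) = 297*l + 297*l²)
q(20)/21855 - 3016/((37*29)*(-19)) = (297*20*(1 + 20))/21855 - 3016/((37*29)*(-19)) = (297*20*21)*(1/21855) - 3016/(1073*(-19)) = 124740*(1/21855) - 3016/(-20387) = 8316/1457 - 3016*(-1/20387) = 8316/1457 + 104/703 = 5997676/1024271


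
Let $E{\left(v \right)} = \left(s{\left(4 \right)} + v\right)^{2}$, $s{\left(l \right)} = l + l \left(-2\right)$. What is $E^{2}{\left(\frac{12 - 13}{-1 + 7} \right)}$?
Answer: $\frac{390625}{1296} \approx 301.41$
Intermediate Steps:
$s{\left(l \right)} = - l$ ($s{\left(l \right)} = l - 2 l = - l$)
$E{\left(v \right)} = \left(-4 + v\right)^{2}$ ($E{\left(v \right)} = \left(\left(-1\right) 4 + v\right)^{2} = \left(-4 + v\right)^{2}$)
$E^{2}{\left(\frac{12 - 13}{-1 + 7} \right)} = \left(\left(-4 + \frac{12 - 13}{-1 + 7}\right)^{2}\right)^{2} = \left(\left(-4 - \frac{1}{6}\right)^{2}\right)^{2} = \left(\left(- \frac{25}{6}\right)^{2}\right)^{2} = \left(\frac{625}{36}\right)^{2} = \frac{390625}{1296}$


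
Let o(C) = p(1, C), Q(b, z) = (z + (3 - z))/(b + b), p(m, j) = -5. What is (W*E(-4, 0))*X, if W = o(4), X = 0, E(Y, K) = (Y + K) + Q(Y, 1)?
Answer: 0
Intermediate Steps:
Q(b, z) = 3/(2*b) (Q(b, z) = 3/((2*b)) = 3*(1/(2*b)) = 3/(2*b))
E(Y, K) = K + Y + 3/(2*Y) (E(Y, K) = (Y + K) + 3/(2*Y) = (K + Y) + 3/(2*Y) = K + Y + 3/(2*Y))
o(C) = -5
W = -5
(W*E(-4, 0))*X = -5*(0 - 4 + (3/2)/(-4))*0 = -5*(0 - 4 + (3/2)*(-¼))*0 = -5*(0 - 4 - 3/8)*0 = -5*(-35/8)*0 = (175/8)*0 = 0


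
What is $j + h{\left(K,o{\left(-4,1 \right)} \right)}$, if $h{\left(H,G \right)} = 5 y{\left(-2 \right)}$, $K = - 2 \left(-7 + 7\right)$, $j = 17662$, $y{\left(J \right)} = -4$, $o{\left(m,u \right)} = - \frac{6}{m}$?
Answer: $17642$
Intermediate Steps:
$K = 0$ ($K = \left(-2\right) 0 = 0$)
$h{\left(H,G \right)} = -20$ ($h{\left(H,G \right)} = 5 \left(-4\right) = -20$)
$j + h{\left(K,o{\left(-4,1 \right)} \right)} = 17662 - 20 = 17642$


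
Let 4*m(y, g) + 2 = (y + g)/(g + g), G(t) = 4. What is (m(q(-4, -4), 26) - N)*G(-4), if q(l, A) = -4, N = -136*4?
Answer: 56535/26 ≈ 2174.4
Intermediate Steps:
N = -544
m(y, g) = -½ + (g + y)/(8*g) (m(y, g) = -½ + ((y + g)/(g + g))/4 = -½ + ((g + y)/((2*g)))/4 = -½ + ((g + y)*(1/(2*g)))/4 = -½ + ((g + y)/(2*g))/4 = -½ + (g + y)/(8*g))
(m(q(-4, -4), 26) - N)*G(-4) = ((⅛)*(-4 - 3*26)/26 - 1*(-544))*4 = ((⅛)*(1/26)*(-4 - 78) + 544)*4 = ((⅛)*(1/26)*(-82) + 544)*4 = (-41/104 + 544)*4 = (56535/104)*4 = 56535/26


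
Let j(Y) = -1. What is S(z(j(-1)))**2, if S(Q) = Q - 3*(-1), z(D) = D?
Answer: 4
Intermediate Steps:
S(Q) = 3 + Q (S(Q) = Q + 3 = 3 + Q)
S(z(j(-1)))**2 = (3 - 1)**2 = 2**2 = 4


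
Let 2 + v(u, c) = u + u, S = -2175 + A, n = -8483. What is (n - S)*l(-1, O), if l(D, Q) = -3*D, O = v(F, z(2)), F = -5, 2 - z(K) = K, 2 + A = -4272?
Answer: -6102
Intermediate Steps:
A = -4274 (A = -2 - 4272 = -4274)
z(K) = 2 - K
S = -6449 (S = -2175 - 4274 = -6449)
v(u, c) = -2 + 2*u (v(u, c) = -2 + (u + u) = -2 + 2*u)
O = -12 (O = -2 + 2*(-5) = -2 - 10 = -12)
(n - S)*l(-1, O) = (-8483 - 1*(-6449))*(-3*(-1)) = (-8483 + 6449)*3 = -2034*3 = -6102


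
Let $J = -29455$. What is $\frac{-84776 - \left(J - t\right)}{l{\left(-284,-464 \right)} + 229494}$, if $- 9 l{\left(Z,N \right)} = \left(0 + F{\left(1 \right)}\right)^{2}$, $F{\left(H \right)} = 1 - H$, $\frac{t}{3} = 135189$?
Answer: $\frac{175123}{114747} \approx 1.5262$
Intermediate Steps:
$t = 405567$ ($t = 3 \cdot 135189 = 405567$)
$l{\left(Z,N \right)} = 0$ ($l{\left(Z,N \right)} = - \frac{\left(0 + \left(1 - 1\right)\right)^{2}}{9} = - \frac{\left(0 + 0\right)^{2}}{9} = - \frac{0^{2}}{9} = \left(- \frac{1}{9}\right) 0 = 0$)
$\frac{-84776 - \left(J - t\right)}{l{\left(-284,-464 \right)} + 229494} = \frac{-84776 + \left(405567 - -29455\right)}{0 + 229494} = \frac{-84776 + \left(405567 + 29455\right)}{229494} = \left(-84776 + 435022\right) \frac{1}{229494} = 350246 \cdot \frac{1}{229494} = \frac{175123}{114747}$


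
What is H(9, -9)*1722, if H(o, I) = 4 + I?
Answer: -8610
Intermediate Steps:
H(9, -9)*1722 = (4 - 9)*1722 = -5*1722 = -8610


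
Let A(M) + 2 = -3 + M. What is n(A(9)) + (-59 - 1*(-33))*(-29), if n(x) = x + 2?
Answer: 760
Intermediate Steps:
A(M) = -5 + M (A(M) = -2 + (-3 + M) = -5 + M)
n(x) = 2 + x
n(A(9)) + (-59 - 1*(-33))*(-29) = (2 + (-5 + 9)) + (-59 - 1*(-33))*(-29) = (2 + 4) + (-59 + 33)*(-29) = 6 - 26*(-29) = 6 + 754 = 760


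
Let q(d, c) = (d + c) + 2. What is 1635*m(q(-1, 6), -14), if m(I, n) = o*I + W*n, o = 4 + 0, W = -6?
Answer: 183120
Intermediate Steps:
o = 4
q(d, c) = 2 + c + d (q(d, c) = (c + d) + 2 = 2 + c + d)
m(I, n) = -6*n + 4*I (m(I, n) = 4*I - 6*n = -6*n + 4*I)
1635*m(q(-1, 6), -14) = 1635*(-6*(-14) + 4*(2 + 6 - 1)) = 1635*(84 + 4*7) = 1635*(84 + 28) = 1635*112 = 183120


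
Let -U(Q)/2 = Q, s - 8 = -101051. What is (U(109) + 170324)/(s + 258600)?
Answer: 56702/52519 ≈ 1.0796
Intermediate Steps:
s = -101043 (s = 8 - 101051 = -101043)
U(Q) = -2*Q
(U(109) + 170324)/(s + 258600) = (-2*109 + 170324)/(-101043 + 258600) = (-218 + 170324)/157557 = 170106*(1/157557) = 56702/52519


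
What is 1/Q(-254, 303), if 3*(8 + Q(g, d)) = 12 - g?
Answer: 3/242 ≈ 0.012397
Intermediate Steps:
Q(g, d) = -4 - g/3 (Q(g, d) = -8 + (12 - g)/3 = -8 + (4 - g/3) = -4 - g/3)
1/Q(-254, 303) = 1/(-4 - ⅓*(-254)) = 1/(-4 + 254/3) = 1/(242/3) = 3/242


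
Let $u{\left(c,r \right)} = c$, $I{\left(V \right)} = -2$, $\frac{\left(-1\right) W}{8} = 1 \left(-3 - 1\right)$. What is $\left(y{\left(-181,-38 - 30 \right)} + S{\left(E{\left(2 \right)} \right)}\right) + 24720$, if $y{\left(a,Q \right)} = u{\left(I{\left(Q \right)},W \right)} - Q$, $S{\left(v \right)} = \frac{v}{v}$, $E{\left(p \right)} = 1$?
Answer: $24787$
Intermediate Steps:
$W = 32$ ($W = - 8 \cdot 1 \left(-3 - 1\right) = - 8 \cdot 1 \left(-4\right) = \left(-8\right) \left(-4\right) = 32$)
$S{\left(v \right)} = 1$
$y{\left(a,Q \right)} = -2 - Q$
$\left(y{\left(-181,-38 - 30 \right)} + S{\left(E{\left(2 \right)} \right)}\right) + 24720 = \left(\left(-2 - \left(-38 - 30\right)\right) + 1\right) + 24720 = \left(\left(-2 - -68\right) + 1\right) + 24720 = \left(\left(-2 + 68\right) + 1\right) + 24720 = \left(66 + 1\right) + 24720 = 67 + 24720 = 24787$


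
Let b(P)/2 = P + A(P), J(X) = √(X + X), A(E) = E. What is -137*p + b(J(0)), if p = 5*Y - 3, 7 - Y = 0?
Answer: -4384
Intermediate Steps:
Y = 7 (Y = 7 - 1*0 = 7 + 0 = 7)
J(X) = √2*√X (J(X) = √(2*X) = √2*√X)
b(P) = 4*P (b(P) = 2*(P + P) = 2*(2*P) = 4*P)
p = 32 (p = 5*7 - 3 = 35 - 3 = 32)
-137*p + b(J(0)) = -137*32 + 4*(√2*√0) = -4384 + 4*(√2*0) = -4384 + 4*0 = -4384 + 0 = -4384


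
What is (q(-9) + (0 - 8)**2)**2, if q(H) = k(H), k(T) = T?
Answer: 3025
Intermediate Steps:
q(H) = H
(q(-9) + (0 - 8)**2)**2 = (-9 + (0 - 8)**2)**2 = (-9 + (-8)**2)**2 = (-9 + 64)**2 = 55**2 = 3025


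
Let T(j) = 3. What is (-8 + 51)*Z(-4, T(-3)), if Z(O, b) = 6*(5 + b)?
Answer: 2064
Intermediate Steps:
Z(O, b) = 30 + 6*b
(-8 + 51)*Z(-4, T(-3)) = (-8 + 51)*(30 + 6*3) = 43*(30 + 18) = 43*48 = 2064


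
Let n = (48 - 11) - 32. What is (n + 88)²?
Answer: 8649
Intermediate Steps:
n = 5 (n = 37 - 32 = 5)
(n + 88)² = (5 + 88)² = 93² = 8649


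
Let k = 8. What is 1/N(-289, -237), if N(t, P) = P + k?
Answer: -1/229 ≈ -0.0043668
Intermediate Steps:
N(t, P) = 8 + P (N(t, P) = P + 8 = 8 + P)
1/N(-289, -237) = 1/(8 - 237) = 1/(-229) = -1/229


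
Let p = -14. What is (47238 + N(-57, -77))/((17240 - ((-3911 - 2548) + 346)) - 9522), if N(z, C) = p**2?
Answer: 47434/13831 ≈ 3.4295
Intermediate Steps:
N(z, C) = 196 (N(z, C) = (-14)**2 = 196)
(47238 + N(-57, -77))/((17240 - ((-3911 - 2548) + 346)) - 9522) = (47238 + 196)/((17240 - ((-3911 - 2548) + 346)) - 9522) = 47434/((17240 - (-6459 + 346)) - 9522) = 47434/((17240 - 1*(-6113)) - 9522) = 47434/((17240 + 6113) - 9522) = 47434/(23353 - 9522) = 47434/13831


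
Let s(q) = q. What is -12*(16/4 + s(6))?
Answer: -120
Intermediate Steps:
-12*(16/4 + s(6)) = -12*(16/4 + 6) = -12*(16*(¼) + 6) = -12*(4 + 6) = -12*10 = -120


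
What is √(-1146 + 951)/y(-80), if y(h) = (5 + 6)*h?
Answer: -I*√195/880 ≈ -0.015868*I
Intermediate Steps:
y(h) = 11*h
√(-1146 + 951)/y(-80) = √(-1146 + 951)/((11*(-80))) = √(-195)/(-880) = (I*√195)*(-1/880) = -I*√195/880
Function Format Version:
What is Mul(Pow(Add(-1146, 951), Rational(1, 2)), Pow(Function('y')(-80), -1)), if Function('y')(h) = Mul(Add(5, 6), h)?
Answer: Mul(Rational(-1, 880), I, Pow(195, Rational(1, 2))) ≈ Mul(-0.015868, I)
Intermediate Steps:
Function('y')(h) = Mul(11, h)
Mul(Pow(Add(-1146, 951), Rational(1, 2)), Pow(Function('y')(-80), -1)) = Mul(Pow(Add(-1146, 951), Rational(1, 2)), Pow(Mul(11, -80), -1)) = Mul(Pow(-195, Rational(1, 2)), Pow(-880, -1)) = Mul(Mul(I, Pow(195, Rational(1, 2))), Rational(-1, 880)) = Mul(Rational(-1, 880), I, Pow(195, Rational(1, 2)))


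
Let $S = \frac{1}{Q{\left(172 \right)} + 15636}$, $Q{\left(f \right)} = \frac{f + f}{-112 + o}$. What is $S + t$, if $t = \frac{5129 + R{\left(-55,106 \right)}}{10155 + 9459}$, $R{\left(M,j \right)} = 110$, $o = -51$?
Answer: $\frac{6676933259}{24991413468} \approx 0.26717$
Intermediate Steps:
$Q{\left(f \right)} = - \frac{2 f}{163}$ ($Q{\left(f \right)} = \frac{f + f}{-112 - 51} = \frac{2 f}{-163} = 2 f \left(- \frac{1}{163}\right) = - \frac{2 f}{163}$)
$t = \frac{5239}{19614}$ ($t = \frac{5129 + 110}{10155 + 9459} = \frac{5239}{19614} \approx 0.26711$)
$S = \frac{163}{2548324}$ ($S = \frac{1}{\left(- \frac{2}{163}\right) 172 + 15636} = \frac{1}{- \frac{344}{163} + 15636} = \frac{1}{\frac{2548324}{163}} = \frac{163}{2548324} \approx 6.3964 \cdot 10^{-5}$)
$S + t = \frac{163}{2548324} + \frac{5239}{19614} = \frac{6676933259}{24991413468}$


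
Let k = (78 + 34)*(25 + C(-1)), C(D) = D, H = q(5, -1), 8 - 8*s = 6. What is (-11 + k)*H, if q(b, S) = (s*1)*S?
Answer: -2677/4 ≈ -669.25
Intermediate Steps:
s = ¼ (s = 1 - ⅛*6 = 1 - ¾ = ¼ ≈ 0.25000)
q(b, S) = S/4 (q(b, S) = ((¼)*1)*S = S/4)
H = -¼ (H = (¼)*(-1) = -¼ ≈ -0.25000)
k = 2688 (k = (78 + 34)*(25 - 1) = 112*24 = 2688)
(-11 + k)*H = (-11 + 2688)*(-¼) = 2677*(-¼) = -2677/4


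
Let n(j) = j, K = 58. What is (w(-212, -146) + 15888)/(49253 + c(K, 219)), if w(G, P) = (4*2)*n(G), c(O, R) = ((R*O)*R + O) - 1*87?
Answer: 7096/1415481 ≈ 0.0050131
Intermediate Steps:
c(O, R) = -87 + O + O*R² (c(O, R) = ((O*R)*R + O) - 87 = (O*R² + O) - 87 = (O + O*R²) - 87 = -87 + O + O*R²)
w(G, P) = 8*G (w(G, P) = (4*2)*G = 8*G)
(w(-212, -146) + 15888)/(49253 + c(K, 219)) = (8*(-212) + 15888)/(49253 + (-87 + 58 + 58*219²)) = (-1696 + 15888)/(49253 + (-87 + 58 + 58*47961)) = 14192/(49253 + (-87 + 58 + 2781738)) = 14192/(49253 + 2781709) = 14192/2830962 = 14192*(1/2830962) = 7096/1415481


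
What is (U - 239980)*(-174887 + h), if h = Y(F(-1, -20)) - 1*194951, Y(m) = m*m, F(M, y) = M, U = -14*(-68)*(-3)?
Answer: 89809737732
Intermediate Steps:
U = -2856 (U = 952*(-3) = -2856)
Y(m) = m**2
h = -194950 (h = (-1)**2 - 1*194951 = 1 - 194951 = -194950)
(U - 239980)*(-174887 + h) = (-2856 - 239980)*(-174887 - 194950) = -242836*(-369837) = 89809737732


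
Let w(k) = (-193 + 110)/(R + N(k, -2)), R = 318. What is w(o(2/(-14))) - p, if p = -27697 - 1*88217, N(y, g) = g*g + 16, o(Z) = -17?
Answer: 39178849/338 ≈ 1.1591e+5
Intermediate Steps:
N(y, g) = 16 + g**2 (N(y, g) = g**2 + 16 = 16 + g**2)
p = -115914 (p = -27697 - 88217 = -115914)
w(k) = -83/338 (w(k) = (-193 + 110)/(318 + (16 + (-2)**2)) = -83/(318 + (16 + 4)) = -83/(318 + 20) = -83/338)
w(o(2/(-14))) - p = -83/338 - 1*(-115914) = -83/338 + 115914 = 39178849/338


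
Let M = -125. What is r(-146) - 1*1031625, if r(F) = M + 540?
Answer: -1031210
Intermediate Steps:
r(F) = 415 (r(F) = -125 + 540 = 415)
r(-146) - 1*1031625 = 415 - 1*1031625 = 415 - 1031625 = -1031210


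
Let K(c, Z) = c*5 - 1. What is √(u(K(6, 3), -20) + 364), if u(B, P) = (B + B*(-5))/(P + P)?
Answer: √36690/10 ≈ 19.155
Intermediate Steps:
K(c, Z) = -1 + 5*c (K(c, Z) = 5*c - 1 = -1 + 5*c)
u(B, P) = -2*B/P (u(B, P) = (B - 5*B)/((2*P)) = (-4*B)*(1/(2*P)) = -2*B/P)
√(u(K(6, 3), -20) + 364) = √(-2*(-1 + 5*6)/(-20) + 364) = √(-2*(-1 + 30)*(-1/20) + 364) = √(-2*29*(-1/20) + 364) = √(29/10 + 364) = √(3669/10) = √36690/10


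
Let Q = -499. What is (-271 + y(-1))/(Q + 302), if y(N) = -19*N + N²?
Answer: 251/197 ≈ 1.2741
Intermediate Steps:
y(N) = N² - 19*N
(-271 + y(-1))/(Q + 302) = (-271 - (-19 - 1))/(-499 + 302) = (-271 - 1*(-20))/(-197) = (-271 + 20)*(-1/197) = -251*(-1/197) = 251/197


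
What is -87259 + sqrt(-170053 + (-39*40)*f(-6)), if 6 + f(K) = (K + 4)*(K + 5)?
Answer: -87259 + I*sqrt(163813) ≈ -87259.0 + 404.74*I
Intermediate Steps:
f(K) = -6 + (4 + K)*(5 + K) (f(K) = -6 + (K + 4)*(K + 5) = -6 + (4 + K)*(5 + K))
-87259 + sqrt(-170053 + (-39*40)*f(-6)) = -87259 + sqrt(-170053 + (-39*40)*(14 + (-6)**2 + 9*(-6))) = -87259 + sqrt(-170053 - 1560*(14 + 36 - 54)) = -87259 + sqrt(-170053 - 1560*(-4)) = -87259 + sqrt(-170053 + 6240) = -87259 + sqrt(-163813) = -87259 + I*sqrt(163813)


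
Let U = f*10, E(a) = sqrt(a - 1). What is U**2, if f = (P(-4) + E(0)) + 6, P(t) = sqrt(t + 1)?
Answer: 100*(6 + I + I*sqrt(3))**2 ≈ 2853.6 + 3278.5*I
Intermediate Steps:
E(a) = sqrt(-1 + a)
P(t) = sqrt(1 + t)
f = 6 + I + I*sqrt(3) (f = (sqrt(1 - 4) + sqrt(-1 + 0)) + 6 = (sqrt(-3) + sqrt(-1)) + 6 = (I*sqrt(3) + I) + 6 = (I + I*sqrt(3)) + 6 = 6 + I + I*sqrt(3) ≈ 6.0 + 2.7321*I)
U = 60 + 10*I + 10*I*sqrt(3) (U = (6 + I + I*sqrt(3))*10 = 60 + 10*I + 10*I*sqrt(3) ≈ 60.0 + 27.32*I)
U**2 = (60 + 10*I + 10*I*sqrt(3))**2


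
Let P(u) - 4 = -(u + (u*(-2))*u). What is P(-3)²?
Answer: 625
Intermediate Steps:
P(u) = 4 - u + 2*u² (P(u) = 4 - (u + (u*(-2))*u) = 4 - (u + (-2*u)*u) = 4 - (u - 2*u²) = 4 + (-u + 2*u²) = 4 - u + 2*u²)
P(-3)² = (4 - 1*(-3) + 2*(-3)²)² = (4 + 3 + 2*9)² = (4 + 3 + 18)² = 25² = 625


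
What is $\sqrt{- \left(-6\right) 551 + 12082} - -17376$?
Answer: $17376 + 2 \sqrt{3847} \approx 17500.0$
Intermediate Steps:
$\sqrt{- \left(-6\right) 551 + 12082} - -17376 = \sqrt{\left(-1\right) \left(-3306\right) + 12082} + 17376 = \sqrt{3306 + 12082} + 17376 = \sqrt{15388} + 17376 = 2 \sqrt{3847} + 17376 = 17376 + 2 \sqrt{3847}$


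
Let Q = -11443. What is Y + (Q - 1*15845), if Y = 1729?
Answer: -25559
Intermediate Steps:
Y + (Q - 1*15845) = 1729 + (-11443 - 1*15845) = 1729 + (-11443 - 15845) = 1729 - 27288 = -25559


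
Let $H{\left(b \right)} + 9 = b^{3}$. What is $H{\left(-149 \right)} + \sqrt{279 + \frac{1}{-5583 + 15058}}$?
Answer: $-3307958 + \frac{\sqrt{1001896354}}{1895} \approx -3.3079 \cdot 10^{6}$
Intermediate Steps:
$H{\left(b \right)} = -9 + b^{3}$
$H{\left(-149 \right)} + \sqrt{279 + \frac{1}{-5583 + 15058}} = \left(-9 + \left(-149\right)^{3}\right) + \sqrt{279 + \frac{1}{-5583 + 15058}} = \left(-9 - 3307949\right) + \sqrt{279 + \frac{1}{9475}} = -3307958 + \sqrt{279 + \frac{1}{9475}} = -3307958 + \sqrt{\frac{2643526}{9475}} = -3307958 + \frac{\sqrt{1001896354}}{1895}$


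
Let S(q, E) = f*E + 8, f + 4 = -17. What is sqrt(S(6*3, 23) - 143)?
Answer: I*sqrt(618) ≈ 24.86*I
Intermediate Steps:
f = -21 (f = -4 - 17 = -21)
S(q, E) = 8 - 21*E (S(q, E) = -21*E + 8 = 8 - 21*E)
sqrt(S(6*3, 23) - 143) = sqrt((8 - 21*23) - 143) = sqrt((8 - 483) - 143) = sqrt(-475 - 143) = sqrt(-618) = I*sqrt(618)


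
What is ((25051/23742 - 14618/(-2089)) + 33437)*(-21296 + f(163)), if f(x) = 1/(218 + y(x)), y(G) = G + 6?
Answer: -13670883306896928251/19194053706 ≈ -7.1225e+8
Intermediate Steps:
y(G) = 6 + G
f(x) = 1/(224 + x) (f(x) = 1/(218 + (6 + x)) = 1/(224 + x))
((25051/23742 - 14618/(-2089)) + 33437)*(-21296 + f(163)) = ((25051/23742 - 14618/(-2089)) + 33437)*(-21296 + 1/(224 + 163)) = ((25051*(1/23742) - 14618*(-1/2089)) + 33437)*(-21296 + 1/387) = ((25051/23742 + 14618/2089) + 33437)*(-21296 + 1/387) = (399392095/49597038 + 33437)*(-8241551/387) = (1658775551701/49597038)*(-8241551/387) = -13670883306896928251/19194053706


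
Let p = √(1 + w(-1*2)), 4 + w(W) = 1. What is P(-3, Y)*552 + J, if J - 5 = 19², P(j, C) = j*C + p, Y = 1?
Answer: -1290 + 552*I*√2 ≈ -1290.0 + 780.65*I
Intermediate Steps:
w(W) = -3 (w(W) = -4 + 1 = -3)
p = I*√2 (p = √(1 - 3) = √(-2) = I*√2 ≈ 1.4142*I)
P(j, C) = I*√2 + C*j (P(j, C) = j*C + I*√2 = C*j + I*√2 = I*√2 + C*j)
J = 366 (J = 5 + 19² = 5 + 361 = 366)
P(-3, Y)*552 + J = (I*√2 + 1*(-3))*552 + 366 = (I*√2 - 3)*552 + 366 = (-3 + I*√2)*552 + 366 = (-1656 + 552*I*√2) + 366 = -1290 + 552*I*√2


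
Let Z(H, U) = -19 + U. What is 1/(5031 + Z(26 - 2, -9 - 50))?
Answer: 1/4953 ≈ 0.00020190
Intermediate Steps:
1/(5031 + Z(26 - 2, -9 - 50)) = 1/(5031 + (-19 + (-9 - 50))) = 1/(5031 + (-19 - 59)) = 1/(5031 - 78) = 1/4953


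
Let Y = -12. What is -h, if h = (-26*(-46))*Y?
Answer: 14352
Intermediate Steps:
h = -14352 (h = -26*(-46)*(-12) = 1196*(-12) = -14352)
-h = -1*(-14352) = 14352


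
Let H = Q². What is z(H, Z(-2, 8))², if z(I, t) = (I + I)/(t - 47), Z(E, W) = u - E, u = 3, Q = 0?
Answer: 0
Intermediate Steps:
Z(E, W) = 3 - E
H = 0 (H = 0² = 0)
z(I, t) = 2*I/(-47 + t) (z(I, t) = (2*I)/(-47 + t) = 2*I/(-47 + t))
z(H, Z(-2, 8))² = (2*0/(-47 + (3 - 1*(-2))))² = (2*0/(-47 + (3 + 2)))² = (2*0/(-47 + 5))² = (2*0/(-42))² = (2*0*(-1/42))² = 0² = 0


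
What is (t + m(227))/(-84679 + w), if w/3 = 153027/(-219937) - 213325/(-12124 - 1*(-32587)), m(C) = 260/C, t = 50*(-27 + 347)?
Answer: -5449081135536020/28848218255410743 ≈ -0.18889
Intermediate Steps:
t = 16000 (t = 50*320 = 16000)
w = -50049452026/1500190277 (w = 3*(153027/(-219937) - 213325/(-12124 - 1*(-32587))) = 3*(153027*(-1/219937) - 213325/(-12124 + 32587)) = 3*(-153027/219937 - 213325/20463) = 3*(-50049452026/4500570831) = -50049452026/1500190277 ≈ -33.362)
(t + m(227))/(-84679 + w) = (16000 + 260/227)/(-84679 - 50049452026/1500190277) = (16000 + 260*(1/227))/(-127084661918109/1500190277) = (16000 + 260/227)*(-1500190277/127084661918109) = (3632260/227)*(-1500190277/127084661918109) = -5449081135536020/28848218255410743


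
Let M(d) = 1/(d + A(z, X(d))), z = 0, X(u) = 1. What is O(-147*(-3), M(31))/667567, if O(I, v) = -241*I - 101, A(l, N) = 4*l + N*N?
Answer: -106382/667567 ≈ -0.15936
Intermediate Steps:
A(l, N) = N² + 4*l (A(l, N) = 4*l + N² = N² + 4*l)
M(d) = 1/(1 + d) (M(d) = 1/(d + (1² + 4*0)) = 1/(d + (1 + 0)) = 1/(d + 1) = 1/(1 + d))
O(I, v) = -101 - 241*I
O(-147*(-3), M(31))/667567 = (-101 - (-35427)*(-3))/667567 = (-101 - 241*441)*(1/667567) = (-101 - 106281)*(1/667567) = -106382*1/667567 = -106382/667567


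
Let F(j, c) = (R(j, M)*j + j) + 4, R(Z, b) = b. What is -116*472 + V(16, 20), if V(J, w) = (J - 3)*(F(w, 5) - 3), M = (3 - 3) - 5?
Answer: -55779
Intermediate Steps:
M = -5 (M = 0 - 5 = -5)
F(j, c) = 4 - 4*j (F(j, c) = (-5*j + j) + 4 = -4*j + 4 = 4 - 4*j)
V(J, w) = (1 - 4*w)*(-3 + J) (V(J, w) = (J - 3)*((4 - 4*w) - 3) = (-3 + J)*(1 - 4*w) = (1 - 4*w)*(-3 + J))
-116*472 + V(16, 20) = -116*472 + (-3 + 16 + 12*20 - 4*16*20) = -54752 + (-3 + 16 + 240 - 1280) = -54752 - 1027 = -55779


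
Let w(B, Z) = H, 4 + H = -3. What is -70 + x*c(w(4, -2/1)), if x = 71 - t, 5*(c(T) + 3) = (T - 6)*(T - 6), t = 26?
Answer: 1316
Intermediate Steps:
H = -7 (H = -4 - 3 = -7)
w(B, Z) = -7
c(T) = -3 + (-6 + T)**2/5 (c(T) = -3 + ((T - 6)*(T - 6))/5 = -3 + ((-6 + T)*(-6 + T))/5 = -3 + (-6 + T)**2/5)
x = 45 (x = 71 - 1*26 = 71 - 26 = 45)
-70 + x*c(w(4, -2/1)) = -70 + 45*(-3 + (-6 - 7)**2/5) = -70 + 45*(-3 + (1/5)*(-13)**2) = -70 + 45*(-3 + (1/5)*169) = -70 + 45*(-3 + 169/5) = -70 + 45*(154/5) = -70 + 1386 = 1316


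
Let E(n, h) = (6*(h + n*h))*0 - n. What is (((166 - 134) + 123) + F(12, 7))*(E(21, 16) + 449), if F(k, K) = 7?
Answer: 69336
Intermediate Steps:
E(n, h) = -n (E(n, h) = (6*(h + h*n))*0 - n = (6*h + 6*h*n)*0 - n = 0 - n = -n)
(((166 - 134) + 123) + F(12, 7))*(E(21, 16) + 449) = (((166 - 134) + 123) + 7)*(-1*21 + 449) = ((32 + 123) + 7)*(-21 + 449) = (155 + 7)*428 = 162*428 = 69336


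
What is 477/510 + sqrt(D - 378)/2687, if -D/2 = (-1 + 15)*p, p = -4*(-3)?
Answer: 159/170 + I*sqrt(714)/2687 ≈ 0.93529 + 0.0099445*I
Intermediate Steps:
p = 12
D = -336 (D = -2*(-1 + 15)*12 = -28*12 = -2*168 = -336)
477/510 + sqrt(D - 378)/2687 = 477/510 + sqrt(-336 - 378)/2687 = 477*(1/510) + sqrt(-714)*(1/2687) = 159/170 + (I*sqrt(714))*(1/2687) = 159/170 + I*sqrt(714)/2687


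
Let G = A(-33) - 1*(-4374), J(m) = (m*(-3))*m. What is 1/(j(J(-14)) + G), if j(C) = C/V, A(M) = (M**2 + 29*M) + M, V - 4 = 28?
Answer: 8/35637 ≈ 0.00022449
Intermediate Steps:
V = 32 (V = 4 + 28 = 32)
A(M) = M**2 + 30*M
J(m) = -3*m**2 (J(m) = (-3*m)*m = -3*m**2)
j(C) = C/32
G = 4473 (G = -33*(30 - 33) - 1*(-4374) = -33*(-3) + 4374 = 99 + 4374 = 4473)
1/(j(J(-14)) + G) = 1/((-3*(-14)**2)/32 + 4473) = 1/((-3*196)/32 + 4473) = 1/((1/32)*(-588) + 4473) = 1/(-147/8 + 4473) = 1/(35637/8) = 8/35637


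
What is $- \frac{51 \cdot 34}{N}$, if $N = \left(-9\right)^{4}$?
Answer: $- \frac{578}{2187} \approx -0.26429$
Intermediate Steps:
$N = 6561$
$- \frac{51 \cdot 34}{N} = - \frac{51 \cdot 34}{6561} = - \frac{1734}{6561} = \left(-1\right) \frac{578}{2187} = - \frac{578}{2187}$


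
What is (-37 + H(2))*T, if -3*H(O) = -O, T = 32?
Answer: -3488/3 ≈ -1162.7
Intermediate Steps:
H(O) = O/3 (H(O) = -(-1)*O/3 = O/3)
(-37 + H(2))*T = (-37 + (1/3)*2)*32 = (-37 + 2/3)*32 = -109/3*32 = -3488/3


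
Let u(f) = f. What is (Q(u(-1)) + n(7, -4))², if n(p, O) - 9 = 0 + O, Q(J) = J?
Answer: 16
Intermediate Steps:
n(p, O) = 9 + O (n(p, O) = 9 + (0 + O) = 9 + O)
(Q(u(-1)) + n(7, -4))² = (-1 + (9 - 4))² = (-1 + 5)² = 4² = 16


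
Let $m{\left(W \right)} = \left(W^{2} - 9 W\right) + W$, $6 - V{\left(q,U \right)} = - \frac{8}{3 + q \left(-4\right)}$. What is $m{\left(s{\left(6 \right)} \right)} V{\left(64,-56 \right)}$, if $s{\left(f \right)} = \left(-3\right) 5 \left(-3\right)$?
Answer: $\frac{2514150}{253} \approx 9937.3$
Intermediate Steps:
$V{\left(q,U \right)} = 6 + \frac{8}{3 - 4 q}$ ($V{\left(q,U \right)} = 6 - - \frac{8}{3 + q \left(-4\right)} = 6 - - \frac{8}{3 - 4 q} = 6 + \frac{8}{3 - 4 q}$)
$s{\left(f \right)} = 45$ ($s{\left(f \right)} = \left(-15\right) \left(-3\right) = 45$)
$m{\left(W \right)} = W^{2} - 8 W$
$m{\left(s{\left(6 \right)} \right)} V{\left(64,-56 \right)} = 45 \left(-8 + 45\right) \frac{2 \left(-13 + 12 \cdot 64\right)}{-3 + 4 \cdot 64} = 45 \cdot 37 \frac{2 \left(-13 + 768\right)}{-3 + 256} = 1665 \cdot 2 \cdot \frac{1}{253} \cdot 755 = 1665 \cdot \frac{1510}{253} = \frac{2514150}{253}$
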